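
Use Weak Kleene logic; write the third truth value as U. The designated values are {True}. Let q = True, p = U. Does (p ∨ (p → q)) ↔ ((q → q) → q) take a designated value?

No

p → q = U → True = U
p ∨ (p → q) = U ∨ U = U
q → q = True → True = True
(q → q) → q = True → True = True
(p ∨ (p → q)) ↔ ((q → q) → q) = U ↔ True = U
U ∉ {True}.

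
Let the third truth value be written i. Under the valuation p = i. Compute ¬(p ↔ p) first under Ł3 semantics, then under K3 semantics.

0; i

In Ł3: p ↔ p = i ↔ i = 1  [1 − |½−½|]
¬(p ↔ p) = ¬1 = 0
In K3: p ↔ p = i ↔ i = i
¬(p ↔ p) = ¬i = i
They differ because Ł3 and K3 treat i differently under implication.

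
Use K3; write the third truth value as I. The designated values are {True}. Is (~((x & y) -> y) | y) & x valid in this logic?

Countermodel: x=True, y=I gives I, which is not designated.

No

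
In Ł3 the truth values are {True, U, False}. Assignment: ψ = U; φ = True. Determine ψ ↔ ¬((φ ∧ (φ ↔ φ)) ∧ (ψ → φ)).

U

φ ↔ φ = True ↔ True = True
φ ∧ (φ ↔ φ) = True ∧ True = True
ψ → φ = U → True = True
(φ ∧ (φ ↔ φ)) ∧ (ψ → φ) = True ∧ True = True
¬((φ ∧ (φ ↔ φ)) ∧ (ψ → φ)) = ¬True = False
ψ ↔ ¬((φ ∧ (φ ↔ φ)) ∧ (ψ → φ)) = U ↔ False = U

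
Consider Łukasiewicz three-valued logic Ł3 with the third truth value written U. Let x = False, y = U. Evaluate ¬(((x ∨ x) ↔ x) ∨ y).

False

x ∨ x = False ∨ False = False
(x ∨ x) ↔ x = False ↔ False = True
((x ∨ x) ↔ x) ∨ y = True ∨ U = True
¬(((x ∨ x) ↔ x) ∨ y) = ¬True = False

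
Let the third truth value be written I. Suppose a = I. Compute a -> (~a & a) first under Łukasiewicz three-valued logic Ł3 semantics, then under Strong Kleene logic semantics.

In Łukasiewicz three-valued logic Ł3: ~a = ~I = I
~a & a = I & I = I
a -> (~a & a) = I -> I = T  [min(1, 1−½+½)]
In Strong Kleene logic: ~a = ~I = I
~a & a = I & I = I
a -> (~a & a) = I -> I = I
They differ because Łukasiewicz three-valued logic Ł3 and Strong Kleene logic treat I differently under implication.

T; I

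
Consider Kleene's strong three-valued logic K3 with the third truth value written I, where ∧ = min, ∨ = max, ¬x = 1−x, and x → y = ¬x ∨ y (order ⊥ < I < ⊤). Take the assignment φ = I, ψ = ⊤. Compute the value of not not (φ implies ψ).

φ implies ψ = I implies ⊤ = ⊤  [not I or ⊤]
not (φ implies ψ) = not ⊤ = ⊥
not not (φ implies ψ) = not ⊥ = ⊤

⊤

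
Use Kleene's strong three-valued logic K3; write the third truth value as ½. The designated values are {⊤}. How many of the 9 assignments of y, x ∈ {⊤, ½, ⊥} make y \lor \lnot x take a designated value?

5

Of the 9 assignments, 5 give a value in {⊤}.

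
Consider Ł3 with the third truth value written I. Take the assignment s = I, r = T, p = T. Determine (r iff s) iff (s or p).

r iff s = T iff I = I  [1 − |1−½|]
s or p = I or T = T
(r iff s) iff (s or p) = I iff T = I

I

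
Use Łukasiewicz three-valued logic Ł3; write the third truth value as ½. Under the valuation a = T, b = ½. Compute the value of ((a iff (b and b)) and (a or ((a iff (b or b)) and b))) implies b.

T

b and b = ½ and ½ = ½
a iff (b and b) = T iff ½ = ½  [1 − |1−½|]
b or b = ½ or ½ = ½
a iff (b or b) = T iff ½ = ½
(a iff (b or b)) and b = ½ and ½ = ½
a or ((a iff (b or b)) and b) = T or ½ = T
(a iff (b and b)) and (a or ((a iff (b or b)) and b)) = ½ and T = ½
((a iff (b and b)) and (a or ((a iff (b or b)) and b))) implies b = ½ implies ½ = T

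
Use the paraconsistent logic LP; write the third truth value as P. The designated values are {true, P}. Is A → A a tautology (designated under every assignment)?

Every assignment of A over {true, P, false} gives a value in {true, P}.
In particular, with A=P: A → A = P.

Yes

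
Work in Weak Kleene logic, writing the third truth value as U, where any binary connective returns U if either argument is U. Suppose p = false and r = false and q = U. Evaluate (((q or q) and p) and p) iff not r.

U

q or q = U or U = U
(q or q) and p = U and false = U
((q or q) and p) and p = U and false = U
not r = not false = true
(((q or q) and p) and p) iff not r = U iff true = U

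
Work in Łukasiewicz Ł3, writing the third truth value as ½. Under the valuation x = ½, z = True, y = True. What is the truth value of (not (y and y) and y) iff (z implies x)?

½

y and y = True and True = True
not (y and y) = not True = False
not (y and y) and y = False and True = False
z implies x = True implies ½ = ½  [min(1, 1−1+½)]
(not (y and y) and y) iff (z implies x) = False iff ½ = ½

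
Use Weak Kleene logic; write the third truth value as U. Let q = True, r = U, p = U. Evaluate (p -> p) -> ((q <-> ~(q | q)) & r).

U

p -> p = U -> U = U  [any arg is the third value ⇒ result is the third value]
q | q = True | True = True
~(q | q) = ~True = False
q <-> ~(q | q) = True <-> False = False
(q <-> ~(q | q)) & r = False & U = U
(p -> p) -> ((q <-> ~(q | q)) & r) = U -> U = U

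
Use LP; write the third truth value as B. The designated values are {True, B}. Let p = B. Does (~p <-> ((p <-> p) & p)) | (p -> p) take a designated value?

Yes

~p = ~B = B
p <-> p = B <-> B = B
(p <-> p) & p = B & B = B
~p <-> ((p <-> p) & p) = B <-> B = B
p -> p = B -> B = B  [~B | B]
(~p <-> ((p <-> p) & p)) | (p -> p) = B | B = B
B ∈ {True, B}.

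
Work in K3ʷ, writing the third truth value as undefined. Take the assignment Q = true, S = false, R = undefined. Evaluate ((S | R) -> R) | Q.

undefined

S | R = false | undefined = undefined
(S | R) -> R = undefined -> undefined = undefined  [any arg is the third value ⇒ result is the third value]
((S | R) -> R) | Q = undefined | true = undefined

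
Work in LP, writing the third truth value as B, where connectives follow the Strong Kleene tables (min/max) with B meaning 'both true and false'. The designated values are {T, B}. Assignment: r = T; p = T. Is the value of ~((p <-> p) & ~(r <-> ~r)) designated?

p <-> p = T <-> T = T
~r = ~T = F
r <-> ~r = T <-> F = F
~(r <-> ~r) = ~F = T
(p <-> p) & ~(r <-> ~r) = T & T = T
~((p <-> p) & ~(r <-> ~r)) = ~T = F
F ∉ {T, B}.

No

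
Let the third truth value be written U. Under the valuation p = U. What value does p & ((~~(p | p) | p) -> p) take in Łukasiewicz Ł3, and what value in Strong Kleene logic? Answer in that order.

In Łukasiewicz Ł3: p | p = U | U = U
~(p | p) = ~U = U
~~(p | p) = ~U = U
~~(p | p) | p = U | U = U
(~~(p | p) | p) -> p = U -> U = 1  [min(1, 1−½+½)]
p & ((~~(p | p) | p) -> p) = U & 1 = U
In Strong Kleene logic: p | p = U | U = U
~(p | p) = ~U = U
~~(p | p) = ~U = U
~~(p | p) | p = U | U = U
(~~(p | p) | p) -> p = U -> U = U  [~U | U]
p & ((~~(p | p) | p) -> p) = U & U = U

U; U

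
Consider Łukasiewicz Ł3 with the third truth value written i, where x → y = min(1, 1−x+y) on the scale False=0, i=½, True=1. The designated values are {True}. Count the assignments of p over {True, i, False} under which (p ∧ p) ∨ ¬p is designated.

p=True: True ✓
p=i: i ·
p=False: True ✓

2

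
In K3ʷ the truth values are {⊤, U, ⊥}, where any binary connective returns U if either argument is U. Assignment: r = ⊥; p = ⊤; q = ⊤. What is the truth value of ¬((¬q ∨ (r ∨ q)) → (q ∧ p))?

¬q = ¬⊤ = ⊥
r ∨ q = ⊥ ∨ ⊤ = ⊤
¬q ∨ (r ∨ q) = ⊥ ∨ ⊤ = ⊤
q ∧ p = ⊤ ∧ ⊤ = ⊤
(¬q ∨ (r ∨ q)) → (q ∧ p) = ⊤ → ⊤ = ⊤
¬((¬q ∨ (r ∨ q)) → (q ∧ p)) = ¬⊤ = ⊥

⊥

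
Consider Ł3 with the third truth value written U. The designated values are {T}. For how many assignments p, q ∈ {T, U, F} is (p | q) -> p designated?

Of the 9 assignments, 6 give a value in {T}.

6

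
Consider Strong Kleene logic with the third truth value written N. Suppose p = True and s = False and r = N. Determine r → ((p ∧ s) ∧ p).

N

p ∧ s = True ∧ False = False
(p ∧ s) ∧ p = False ∧ True = False
r → ((p ∧ s) ∧ p) = N → False = N  [¬N ∨ False]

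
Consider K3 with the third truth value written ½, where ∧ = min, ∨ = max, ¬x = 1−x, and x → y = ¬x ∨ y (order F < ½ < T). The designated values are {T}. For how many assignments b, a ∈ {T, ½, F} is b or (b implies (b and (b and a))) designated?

Of the 9 assignments, 6 give a value in {T}.

6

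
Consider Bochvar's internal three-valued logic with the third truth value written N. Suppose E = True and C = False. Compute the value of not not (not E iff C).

True

not E = not True = False
not E iff C = False iff False = True
not (not E iff C) = not True = False
not not (not E iff C) = not False = True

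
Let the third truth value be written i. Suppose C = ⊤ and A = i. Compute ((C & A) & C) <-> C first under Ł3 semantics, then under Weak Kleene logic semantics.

i; i

In Ł3: C & A = ⊤ & i = i
(C & A) & C = i & ⊤ = i
((C & A) & C) <-> C = i <-> ⊤ = i  [1 − |½−1|]
In Weak Kleene logic: C & A = ⊤ & i = i
(C & A) & C = i & ⊤ = i
((C & A) & C) <-> C = i <-> ⊤ = i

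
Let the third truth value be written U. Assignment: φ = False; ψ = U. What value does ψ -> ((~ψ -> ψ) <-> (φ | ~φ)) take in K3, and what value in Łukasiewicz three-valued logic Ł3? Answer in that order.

In K3: ~ψ = ~U = U
~ψ -> ψ = U -> U = U  [~U | U]
~φ = ~False = True
φ | ~φ = False | True = True
(~ψ -> ψ) <-> (φ | ~φ) = U <-> True = U
ψ -> ((~ψ -> ψ) <-> (φ | ~φ)) = U -> U = U
In Łukasiewicz three-valued logic Ł3: ~ψ = ~U = U
~ψ -> ψ = U -> U = True
~φ = ~False = True
φ | ~φ = False | True = True
(~ψ -> ψ) <-> (φ | ~φ) = True <-> True = True
ψ -> ((~ψ -> ψ) <-> (φ | ~φ)) = U -> True = True
They differ because K3 and Łukasiewicz three-valued logic Ł3 treat U differently under implication.

U; True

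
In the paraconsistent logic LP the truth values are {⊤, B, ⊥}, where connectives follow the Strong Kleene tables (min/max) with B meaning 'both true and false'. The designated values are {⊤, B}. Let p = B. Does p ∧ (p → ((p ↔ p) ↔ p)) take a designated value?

Yes

p ↔ p = B ↔ B = B
(p ↔ p) ↔ p = B ↔ B = B
p → ((p ↔ p) ↔ p) = B → B = B  [¬B ∨ B]
p ∧ (p → ((p ↔ p) ↔ p)) = B ∧ B = B
B ∈ {⊤, B}.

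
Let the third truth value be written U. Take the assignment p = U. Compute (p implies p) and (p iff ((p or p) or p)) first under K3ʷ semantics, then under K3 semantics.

U; U

In K3ʷ: p implies p = U implies U = U
p or p = U or U = U
(p or p) or p = U or U = U
p iff ((p or p) or p) = U iff U = U
(p implies p) and (p iff ((p or p) or p)) = U and U = U
In K3: p implies p = U implies U = U  [not U or U]
p or p = U or U = U
(p or p) or p = U or U = U
p iff ((p or p) or p) = U iff U = U
(p implies p) and (p iff ((p or p) or p)) = U and U = U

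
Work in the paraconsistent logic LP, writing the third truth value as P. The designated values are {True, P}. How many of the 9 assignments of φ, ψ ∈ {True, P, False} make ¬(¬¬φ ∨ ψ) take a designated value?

Designated under: (φ=P, ψ=P); (φ=P, ψ=False); (φ=False, ψ=P); (φ=False, ψ=False).

4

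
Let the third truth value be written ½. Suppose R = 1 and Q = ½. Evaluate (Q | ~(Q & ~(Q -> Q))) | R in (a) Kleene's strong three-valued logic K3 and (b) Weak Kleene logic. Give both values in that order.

1; ½

In Kleene's strong three-valued logic K3: Q -> Q = ½ -> ½ = ½  [~½ | ½]
~(Q -> Q) = ~½ = ½
Q & ~(Q -> Q) = ½ & ½ = ½
~(Q & ~(Q -> Q)) = ~½ = ½
Q | ~(Q & ~(Q -> Q)) = ½ | ½ = ½
(Q | ~(Q & ~(Q -> Q))) | R = ½ | 1 = 1
In Weak Kleene logic: Q -> Q = ½ -> ½ = ½
~(Q -> Q) = ~½ = ½
Q & ~(Q -> Q) = ½ & ½ = ½
~(Q & ~(Q -> Q)) = ~½ = ½
Q | ~(Q & ~(Q -> Q)) = ½ | ½ = ½
(Q | ~(Q & ~(Q -> Q))) | R = ½ | 1 = ½
They differ because Kleene's strong three-valued logic K3 and Weak Kleene logic treat ½ differently under the binary connectives.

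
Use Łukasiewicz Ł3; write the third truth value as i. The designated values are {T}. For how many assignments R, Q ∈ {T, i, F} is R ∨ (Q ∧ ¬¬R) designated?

Designated under: (R=T, Q=T); (R=T, Q=i); (R=T, Q=F).

3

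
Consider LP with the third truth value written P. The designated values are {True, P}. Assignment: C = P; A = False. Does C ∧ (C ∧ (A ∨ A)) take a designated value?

A ∨ A = False ∨ False = False
C ∧ (A ∨ A) = P ∧ False = False
C ∧ (C ∧ (A ∨ A)) = P ∧ False = False
False ∉ {True, P}.

No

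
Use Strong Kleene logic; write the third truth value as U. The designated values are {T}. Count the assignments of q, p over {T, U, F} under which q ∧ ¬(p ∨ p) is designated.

Designated under: (q=T, p=F).

1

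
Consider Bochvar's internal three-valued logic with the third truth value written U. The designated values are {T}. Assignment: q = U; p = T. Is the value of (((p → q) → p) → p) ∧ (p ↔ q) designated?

p → q = T → U = U  [any arg is the third value ⇒ result is the third value]
(p → q) → p = U → T = U
((p → q) → p) → p = U → T = U
p ↔ q = T ↔ U = U
(((p → q) → p) → p) ∧ (p ↔ q) = U ∧ U = U
U ∉ {T}.

No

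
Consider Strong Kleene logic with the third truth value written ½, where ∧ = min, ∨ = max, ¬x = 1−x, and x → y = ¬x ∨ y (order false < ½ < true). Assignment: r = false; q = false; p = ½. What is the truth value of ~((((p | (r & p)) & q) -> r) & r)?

true

r & p = false & ½ = false
p | (r & p) = ½ | false = ½
(p | (r & p)) & q = ½ & false = false
((p | (r & p)) & q) -> r = false -> false = true
(((p | (r & p)) & q) -> r) & r = true & false = false
~((((p | (r & p)) & q) -> r) & r) = ~false = true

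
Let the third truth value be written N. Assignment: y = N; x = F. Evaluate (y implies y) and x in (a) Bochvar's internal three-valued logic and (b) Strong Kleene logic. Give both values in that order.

In Bochvar's internal three-valued logic: y implies y = N implies N = N  [any arg is the third value ⇒ result is the third value]
(y implies y) and x = N and F = N
In Strong Kleene logic: y implies y = N implies N = N  [not N or N]
(y implies y) and x = N and F = F
They differ because Bochvar's internal three-valued logic and Strong Kleene logic treat N differently under the binary connectives.

N; F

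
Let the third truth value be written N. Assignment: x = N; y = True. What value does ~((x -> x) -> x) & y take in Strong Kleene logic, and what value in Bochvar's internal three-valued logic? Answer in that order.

In Strong Kleene logic: x -> x = N -> N = N
(x -> x) -> x = N -> N = N
~((x -> x) -> x) = ~N = N
~((x -> x) -> x) & y = N & True = N
In Bochvar's internal three-valued logic: x -> x = N -> N = N  [any arg is the third value ⇒ result is the third value]
(x -> x) -> x = N -> N = N
~((x -> x) -> x) = ~N = N
~((x -> x) -> x) & y = N & True = N

N; N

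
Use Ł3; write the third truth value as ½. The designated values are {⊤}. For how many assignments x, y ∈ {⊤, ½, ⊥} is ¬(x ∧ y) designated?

Of the 9 assignments, 5 give a value in {⊤}.

5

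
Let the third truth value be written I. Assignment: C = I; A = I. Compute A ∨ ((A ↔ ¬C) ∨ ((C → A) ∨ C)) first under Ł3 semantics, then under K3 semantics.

In Ł3: ¬C = ¬I = I
A ↔ ¬C = I ↔ I = ⊤  [1 − |½−½|]
C → A = I → I = ⊤
(C → A) ∨ C = ⊤ ∨ I = ⊤
(A ↔ ¬C) ∨ ((C → A) ∨ C) = ⊤ ∨ ⊤ = ⊤
A ∨ ((A ↔ ¬C) ∨ ((C → A) ∨ C)) = I ∨ ⊤ = ⊤
In K3: ¬C = ¬I = I
A ↔ ¬C = I ↔ I = I
C → A = I → I = I  [¬I ∨ I]
(C → A) ∨ C = I ∨ I = I
(A ↔ ¬C) ∨ ((C → A) ∨ C) = I ∨ I = I
A ∨ ((A ↔ ¬C) ∨ ((C → A) ∨ C)) = I ∨ I = I
They differ because Ł3 and K3 treat I differently under implication.

⊤; I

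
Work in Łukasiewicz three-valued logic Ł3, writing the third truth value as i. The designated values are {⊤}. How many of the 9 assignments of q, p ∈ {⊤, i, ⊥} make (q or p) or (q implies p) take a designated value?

8

Of the 9 assignments, 8 give a value in {⊤}.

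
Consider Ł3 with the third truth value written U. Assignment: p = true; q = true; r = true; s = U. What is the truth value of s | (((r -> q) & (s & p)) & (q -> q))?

U

r -> q = true -> true = true
s & p = U & true = U
(r -> q) & (s & p) = true & U = U
q -> q = true -> true = true
((r -> q) & (s & p)) & (q -> q) = U & true = U
s | (((r -> q) & (s & p)) & (q -> q)) = U | U = U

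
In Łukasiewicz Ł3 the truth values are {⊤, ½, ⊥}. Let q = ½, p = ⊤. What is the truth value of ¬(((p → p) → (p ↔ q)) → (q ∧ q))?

⊥

p → p = ⊤ → ⊤ = ⊤
p ↔ q = ⊤ ↔ ½ = ½  [1 − |1−½|]
(p → p) → (p ↔ q) = ⊤ → ½ = ½
q ∧ q = ½ ∧ ½ = ½
((p → p) → (p ↔ q)) → (q ∧ q) = ½ → ½ = ⊤
¬(((p → p) → (p ↔ q)) → (q ∧ q)) = ¬⊤ = ⊥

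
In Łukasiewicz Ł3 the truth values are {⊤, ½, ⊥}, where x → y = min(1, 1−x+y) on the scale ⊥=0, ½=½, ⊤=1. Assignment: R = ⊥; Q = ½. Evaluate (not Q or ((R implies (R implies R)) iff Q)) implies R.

not Q = not ½ = ½
R implies R = ⊥ implies ⊥ = ⊤
R implies (R implies R) = ⊥ implies ⊤ = ⊤
(R implies (R implies R)) iff Q = ⊤ iff ½ = ½  [1 − |1−½|]
not Q or ((R implies (R implies R)) iff Q) = ½ or ½ = ½
(not Q or ((R implies (R implies R)) iff Q)) implies R = ½ implies ⊥ = ½

½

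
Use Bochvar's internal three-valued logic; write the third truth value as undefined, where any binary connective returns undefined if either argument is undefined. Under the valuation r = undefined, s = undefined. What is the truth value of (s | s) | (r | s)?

s | s = undefined | undefined = undefined
r | s = undefined | undefined = undefined
(s | s) | (r | s) = undefined | undefined = undefined

undefined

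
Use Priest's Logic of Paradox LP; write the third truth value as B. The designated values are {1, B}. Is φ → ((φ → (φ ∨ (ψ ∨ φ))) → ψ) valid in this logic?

No

Countermodel: φ=1, ψ=0 gives 0, which is not designated.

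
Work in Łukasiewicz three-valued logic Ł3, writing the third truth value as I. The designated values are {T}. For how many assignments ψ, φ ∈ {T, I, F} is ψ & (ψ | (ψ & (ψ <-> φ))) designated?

3

Designated under: (ψ=T, φ=T); (ψ=T, φ=I); (ψ=T, φ=F).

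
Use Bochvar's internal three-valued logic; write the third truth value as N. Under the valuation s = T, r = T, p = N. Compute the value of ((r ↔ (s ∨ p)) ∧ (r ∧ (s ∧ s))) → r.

N

s ∨ p = T ∨ N = N
r ↔ (s ∨ p) = T ↔ N = N
s ∧ s = T ∧ T = T
r ∧ (s ∧ s) = T ∧ T = T
(r ↔ (s ∨ p)) ∧ (r ∧ (s ∧ s)) = N ∧ T = N
((r ↔ (s ∨ p)) ∧ (r ∧ (s ∧ s))) → r = N → T = N  [any arg is the third value ⇒ result is the third value]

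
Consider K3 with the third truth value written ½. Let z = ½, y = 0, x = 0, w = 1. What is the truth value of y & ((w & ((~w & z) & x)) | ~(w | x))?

0

~w = ~1 = 0
~w & z = 0 & ½ = 0
(~w & z) & x = 0 & 0 = 0
w & ((~w & z) & x) = 1 & 0 = 0
w | x = 1 | 0 = 1
~(w | x) = ~1 = 0
(w & ((~w & z) & x)) | ~(w | x) = 0 | 0 = 0
y & ((w & ((~w & z) & x)) | ~(w | x)) = 0 & 0 = 0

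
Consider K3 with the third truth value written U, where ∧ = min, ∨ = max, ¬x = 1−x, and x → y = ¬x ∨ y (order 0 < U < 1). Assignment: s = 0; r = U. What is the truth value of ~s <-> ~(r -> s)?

~s = ~0 = 1
r -> s = U -> 0 = U  [~U | 0]
~(r -> s) = ~U = U
~s <-> ~(r -> s) = 1 <-> U = U

U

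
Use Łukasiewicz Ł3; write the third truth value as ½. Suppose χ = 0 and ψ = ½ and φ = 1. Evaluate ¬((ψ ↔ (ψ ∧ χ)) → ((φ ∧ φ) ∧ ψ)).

0

ψ ∧ χ = ½ ∧ 0 = 0
ψ ↔ (ψ ∧ χ) = ½ ↔ 0 = ½
φ ∧ φ = 1 ∧ 1 = 1
(φ ∧ φ) ∧ ψ = 1 ∧ ½ = ½
(ψ ↔ (ψ ∧ χ)) → ((φ ∧ φ) ∧ ψ) = ½ → ½ = 1
¬((ψ ↔ (ψ ∧ χ)) → ((φ ∧ φ) ∧ ψ)) = ¬1 = 0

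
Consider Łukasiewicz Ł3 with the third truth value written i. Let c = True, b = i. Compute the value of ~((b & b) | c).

False

b & b = i & i = i
(b & b) | c = i | True = True
~((b & b) | c) = ~True = False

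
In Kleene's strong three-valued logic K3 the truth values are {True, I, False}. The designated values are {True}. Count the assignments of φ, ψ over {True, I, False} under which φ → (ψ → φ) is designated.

7

Of the 9 assignments, 7 give a value in {True}.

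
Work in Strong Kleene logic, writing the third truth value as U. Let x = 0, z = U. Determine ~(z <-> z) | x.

U

z <-> z = U <-> U = U
~(z <-> z) = ~U = U
~(z <-> z) | x = U | 0 = U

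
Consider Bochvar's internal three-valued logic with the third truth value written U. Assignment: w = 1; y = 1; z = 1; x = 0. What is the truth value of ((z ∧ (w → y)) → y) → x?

0

w → y = 1 → 1 = 1
z ∧ (w → y) = 1 ∧ 1 = 1
(z ∧ (w → y)) → y = 1 → 1 = 1
((z ∧ (w → y)) → y) → x = 1 → 0 = 0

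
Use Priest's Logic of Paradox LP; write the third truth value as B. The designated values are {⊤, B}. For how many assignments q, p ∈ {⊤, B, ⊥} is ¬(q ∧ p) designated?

Of the 9 assignments, 8 give a value in {⊤, B}.

8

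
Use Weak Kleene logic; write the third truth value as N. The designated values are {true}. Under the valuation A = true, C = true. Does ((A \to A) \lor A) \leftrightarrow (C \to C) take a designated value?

Yes

A \to A = true \to true = true
(A \to A) \lor A = true \lor true = true
C \to C = true \to true = true
((A \to A) \lor A) \leftrightarrow (C \to C) = true \leftrightarrow true = true
true ∈ {true}.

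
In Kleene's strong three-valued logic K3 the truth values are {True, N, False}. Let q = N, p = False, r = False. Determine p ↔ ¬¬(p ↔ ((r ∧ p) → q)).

True

r ∧ p = False ∧ False = False
(r ∧ p) → q = False → N = True  [¬False ∨ N]
p ↔ ((r ∧ p) → q) = False ↔ True = False
¬(p ↔ ((r ∧ p) → q)) = ¬False = True
¬¬(p ↔ ((r ∧ p) → q)) = ¬True = False
p ↔ ¬¬(p ↔ ((r ∧ p) → q)) = False ↔ False = True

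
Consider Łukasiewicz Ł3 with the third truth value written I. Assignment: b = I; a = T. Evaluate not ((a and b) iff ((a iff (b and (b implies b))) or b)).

F

a and b = T and I = I
b implies b = I implies I = T  [min(1, 1−½+½)]
b and (b implies b) = I and T = I
a iff (b and (b implies b)) = T iff I = I
(a iff (b and (b implies b))) or b = I or I = I
(a and b) iff ((a iff (b and (b implies b))) or b) = I iff I = T
not ((a and b) iff ((a iff (b and (b implies b))) or b)) = not T = F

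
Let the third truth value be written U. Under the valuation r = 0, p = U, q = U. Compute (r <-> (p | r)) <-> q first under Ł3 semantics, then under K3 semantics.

In Ł3: p | r = U | 0 = U
r <-> (p | r) = 0 <-> U = U
(r <-> (p | r)) <-> q = U <-> U = 1
In K3: p | r = U | 0 = U
r <-> (p | r) = 0 <-> U = U
(r <-> (p | r)) <-> q = U <-> U = U
They differ because Ł3 and K3 treat U differently under implication.

1; U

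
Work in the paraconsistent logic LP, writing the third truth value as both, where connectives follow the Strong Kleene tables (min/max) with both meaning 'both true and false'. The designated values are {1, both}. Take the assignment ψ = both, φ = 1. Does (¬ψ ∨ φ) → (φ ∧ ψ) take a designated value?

Yes

¬ψ = ¬both = both
¬ψ ∨ φ = both ∨ 1 = 1
φ ∧ ψ = 1 ∧ both = both
(¬ψ ∨ φ) → (φ ∧ ψ) = 1 → both = both  [¬1 ∨ both]
both ∈ {1, both}.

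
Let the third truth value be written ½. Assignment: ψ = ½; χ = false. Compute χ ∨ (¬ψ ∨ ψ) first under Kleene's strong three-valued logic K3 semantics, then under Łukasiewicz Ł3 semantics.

In Kleene's strong three-valued logic K3: ¬ψ = ¬½ = ½
¬ψ ∨ ψ = ½ ∨ ½ = ½
χ ∨ (¬ψ ∨ ψ) = false ∨ ½ = ½
In Łukasiewicz Ł3: ¬ψ = ¬½ = ½
¬ψ ∨ ψ = ½ ∨ ½ = ½
χ ∨ (¬ψ ∨ ψ) = false ∨ ½ = ½

½; ½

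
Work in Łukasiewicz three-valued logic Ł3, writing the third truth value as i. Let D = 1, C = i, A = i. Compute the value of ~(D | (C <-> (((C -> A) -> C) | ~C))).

0

C -> A = i -> i = 1  [min(1, 1−½+½)]
(C -> A) -> C = 1 -> i = i
~C = ~i = i
((C -> A) -> C) | ~C = i | i = i
C <-> (((C -> A) -> C) | ~C) = i <-> i = 1
D | (C <-> (((C -> A) -> C) | ~C)) = 1 | 1 = 1
~(D | (C <-> (((C -> A) -> C) | ~C))) = ~1 = 0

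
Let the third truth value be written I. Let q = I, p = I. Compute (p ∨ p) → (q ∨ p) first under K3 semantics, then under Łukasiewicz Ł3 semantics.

I; true

In K3: p ∨ p = I ∨ I = I
q ∨ p = I ∨ I = I
(p ∨ p) → (q ∨ p) = I → I = I  [¬I ∨ I]
In Łukasiewicz Ł3: p ∨ p = I ∨ I = I
q ∨ p = I ∨ I = I
(p ∨ p) → (q ∨ p) = I → I = true  [min(1, 1−½+½)]
They differ because K3 and Łukasiewicz Ł3 treat I differently under implication.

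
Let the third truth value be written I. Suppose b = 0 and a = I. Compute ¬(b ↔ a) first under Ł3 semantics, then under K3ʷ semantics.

In Ł3: b ↔ a = 0 ↔ I = I  [1 − |0−½|]
¬(b ↔ a) = ¬I = I
In K3ʷ: b ↔ a = 0 ↔ I = I
¬(b ↔ a) = ¬I = I

I; I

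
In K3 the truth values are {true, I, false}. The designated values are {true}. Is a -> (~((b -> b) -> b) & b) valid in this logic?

No

Countermodel: a=true, b=true gives false, which is not designated.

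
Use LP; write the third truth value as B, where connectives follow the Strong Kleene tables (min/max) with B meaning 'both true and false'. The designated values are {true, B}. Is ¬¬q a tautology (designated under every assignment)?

No

Countermodel: q=false gives false, which is not designated.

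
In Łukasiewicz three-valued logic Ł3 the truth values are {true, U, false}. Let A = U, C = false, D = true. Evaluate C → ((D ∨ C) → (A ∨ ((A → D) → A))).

true

D ∨ C = true ∨ false = true
A → D = U → true = true  [min(1, 1−½+1)]
(A → D) → A = true → U = U
A ∨ ((A → D) → A) = U ∨ U = U
(D ∨ C) → (A ∨ ((A → D) → A)) = true → U = U
C → ((D ∨ C) → (A ∨ ((A → D) → A))) = false → U = true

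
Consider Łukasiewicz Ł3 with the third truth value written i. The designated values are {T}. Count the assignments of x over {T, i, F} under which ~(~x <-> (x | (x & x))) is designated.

2

x=T: T ✓
x=i: F ·
x=F: T ✓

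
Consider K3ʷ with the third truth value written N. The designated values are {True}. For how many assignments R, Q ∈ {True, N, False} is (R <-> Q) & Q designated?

1

Designated under: (R=True, Q=True).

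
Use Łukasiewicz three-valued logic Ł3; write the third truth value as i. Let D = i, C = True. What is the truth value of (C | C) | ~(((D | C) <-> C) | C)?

C | C = True | True = True
D | C = i | True = True
(D | C) <-> C = True <-> True = True
((D | C) <-> C) | C = True | True = True
~(((D | C) <-> C) | C) = ~True = False
(C | C) | ~(((D | C) <-> C) | C) = True | False = True

True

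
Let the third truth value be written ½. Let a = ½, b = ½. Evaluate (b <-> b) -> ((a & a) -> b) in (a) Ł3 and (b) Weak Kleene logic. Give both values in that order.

In Ł3: b <-> b = ½ <-> ½ = True  [1 − |½−½|]
a & a = ½ & ½ = ½
(a & a) -> b = ½ -> ½ = True
(b <-> b) -> ((a & a) -> b) = True -> True = True
In Weak Kleene logic: b <-> b = ½ <-> ½ = ½
a & a = ½ & ½ = ½
(a & a) -> b = ½ -> ½ = ½  [any arg is the third value ⇒ result is the third value]
(b <-> b) -> ((a & a) -> b) = ½ -> ½ = ½
They differ because Ł3 and Weak Kleene logic treat ½ differently under the binary connectives.

True; ½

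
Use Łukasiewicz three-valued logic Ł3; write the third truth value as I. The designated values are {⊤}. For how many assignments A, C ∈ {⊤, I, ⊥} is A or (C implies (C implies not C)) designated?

Of the 9 assignments, 7 give a value in {⊤}.

7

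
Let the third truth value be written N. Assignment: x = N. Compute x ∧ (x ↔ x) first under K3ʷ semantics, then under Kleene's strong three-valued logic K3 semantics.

N; N

In K3ʷ: x ↔ x = N ↔ N = N
x ∧ (x ↔ x) = N ∧ N = N
In Kleene's strong three-valued logic K3: x ↔ x = N ↔ N = N
x ∧ (x ↔ x) = N ∧ N = N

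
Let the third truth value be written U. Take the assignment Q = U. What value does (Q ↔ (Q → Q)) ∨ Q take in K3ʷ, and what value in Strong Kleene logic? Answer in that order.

U; U

In K3ʷ: Q → Q = U → U = U
Q ↔ (Q → Q) = U ↔ U = U
(Q ↔ (Q → Q)) ∨ Q = U ∨ U = U
In Strong Kleene logic: Q → Q = U → U = U
Q ↔ (Q → Q) = U ↔ U = U
(Q ↔ (Q → Q)) ∨ Q = U ∨ U = U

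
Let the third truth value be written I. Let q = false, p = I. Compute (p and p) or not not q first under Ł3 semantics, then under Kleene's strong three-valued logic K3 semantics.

I; I

In Ł3: p and p = I and I = I
not q = not false = true
not not q = not true = false
(p and p) or not not q = I or false = I
In Kleene's strong three-valued logic K3: p and p = I and I = I
not q = not false = true
not not q = not true = false
(p and p) or not not q = I or false = I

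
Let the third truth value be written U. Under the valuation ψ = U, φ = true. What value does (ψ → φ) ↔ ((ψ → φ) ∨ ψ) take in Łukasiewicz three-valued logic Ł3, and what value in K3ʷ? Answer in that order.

In Łukasiewicz three-valued logic Ł3: ψ → φ = U → true = true  [min(1, 1−½+1)]
ψ → φ = U → true = true
(ψ → φ) ∨ ψ = true ∨ U = true
(ψ → φ) ↔ ((ψ → φ) ∨ ψ) = true ↔ true = true
In K3ʷ: ψ → φ = U → true = U  [any arg is the third value ⇒ result is the third value]
ψ → φ = U → true = U
(ψ → φ) ∨ ψ = U ∨ U = U
(ψ → φ) ↔ ((ψ → φ) ∨ ψ) = U ↔ U = U
They differ because Łukasiewicz three-valued logic Ł3 and K3ʷ treat U differently under the binary connectives.

true; U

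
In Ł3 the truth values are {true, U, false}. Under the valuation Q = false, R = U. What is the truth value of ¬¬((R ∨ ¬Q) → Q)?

¬Q = ¬false = true
R ∨ ¬Q = U ∨ true = true
(R ∨ ¬Q) → Q = true → false = false
¬((R ∨ ¬Q) → Q) = ¬false = true
¬¬((R ∨ ¬Q) → Q) = ¬true = false

false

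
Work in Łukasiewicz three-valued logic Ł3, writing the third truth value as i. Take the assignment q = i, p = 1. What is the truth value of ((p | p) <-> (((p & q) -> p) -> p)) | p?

p | p = 1 | 1 = 1
p & q = 1 & i = i
(p & q) -> p = i -> 1 = 1
((p & q) -> p) -> p = 1 -> 1 = 1
(p | p) <-> (((p & q) -> p) -> p) = 1 <-> 1 = 1
((p | p) <-> (((p & q) -> p) -> p)) | p = 1 | 1 = 1

1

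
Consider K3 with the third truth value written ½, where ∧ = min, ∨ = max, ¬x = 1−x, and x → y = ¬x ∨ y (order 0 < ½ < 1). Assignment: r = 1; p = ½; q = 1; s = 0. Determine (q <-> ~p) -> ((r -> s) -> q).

~p = ~½ = ½
q <-> ~p = 1 <-> ½ = ½
r -> s = 1 -> 0 = 0
(r -> s) -> q = 0 -> 1 = 1
(q <-> ~p) -> ((r -> s) -> q) = ½ -> 1 = 1  [~½ | 1]

1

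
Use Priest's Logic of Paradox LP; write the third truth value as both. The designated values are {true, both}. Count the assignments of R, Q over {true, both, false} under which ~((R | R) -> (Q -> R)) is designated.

2

Designated under: (R=both, Q=true); (R=both, Q=both).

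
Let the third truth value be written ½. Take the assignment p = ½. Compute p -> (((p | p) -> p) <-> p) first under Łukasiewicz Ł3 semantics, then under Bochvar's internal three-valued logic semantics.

T; ½

In Łukasiewicz Ł3: p | p = ½ | ½ = ½
(p | p) -> p = ½ -> ½ = T  [min(1, 1−½+½)]
((p | p) -> p) <-> p = T <-> ½ = ½
p -> (((p | p) -> p) <-> p) = ½ -> ½ = T
In Bochvar's internal three-valued logic: p | p = ½ | ½ = ½
(p | p) -> p = ½ -> ½ = ½  [any arg is the third value ⇒ result is the third value]
((p | p) -> p) <-> p = ½ <-> ½ = ½
p -> (((p | p) -> p) <-> p) = ½ -> ½ = ½
They differ because Łukasiewicz Ł3 and Bochvar's internal three-valued logic treat ½ differently under the binary connectives.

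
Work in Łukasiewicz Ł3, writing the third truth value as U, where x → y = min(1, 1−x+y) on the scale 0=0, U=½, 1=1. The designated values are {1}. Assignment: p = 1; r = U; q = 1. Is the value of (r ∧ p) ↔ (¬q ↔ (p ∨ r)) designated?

No

r ∧ p = U ∧ 1 = U
¬q = ¬1 = 0
p ∨ r = 1 ∨ U = 1
¬q ↔ (p ∨ r) = 0 ↔ 1 = 0
(r ∧ p) ↔ (¬q ↔ (p ∨ r)) = U ↔ 0 = U  [1 − |½−0|]
U ∉ {1}.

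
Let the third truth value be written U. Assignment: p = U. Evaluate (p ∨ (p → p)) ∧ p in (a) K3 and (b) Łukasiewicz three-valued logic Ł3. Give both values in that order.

U; U

In K3: p → p = U → U = U  [¬U ∨ U]
p ∨ (p → p) = U ∨ U = U
(p ∨ (p → p)) ∧ p = U ∧ U = U
In Łukasiewicz three-valued logic Ł3: p → p = U → U = ⊤  [min(1, 1−½+½)]
p ∨ (p → p) = U ∨ ⊤ = ⊤
(p ∨ (p → p)) ∧ p = ⊤ ∧ U = U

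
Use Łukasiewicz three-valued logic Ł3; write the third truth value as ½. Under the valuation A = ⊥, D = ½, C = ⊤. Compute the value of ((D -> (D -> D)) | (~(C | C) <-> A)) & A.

D -> D = ½ -> ½ = ⊤
D -> (D -> D) = ½ -> ⊤ = ⊤
C | C = ⊤ | ⊤ = ⊤
~(C | C) = ~⊤ = ⊥
~(C | C) <-> A = ⊥ <-> ⊥ = ⊤
(D -> (D -> D)) | (~(C | C) <-> A) = ⊤ | ⊤ = ⊤
((D -> (D -> D)) | (~(C | C) <-> A)) & A = ⊤ & ⊥ = ⊥

⊥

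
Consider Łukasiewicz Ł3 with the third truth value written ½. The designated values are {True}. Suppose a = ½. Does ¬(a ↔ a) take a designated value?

a ↔ a = ½ ↔ ½ = True  [1 − |½−½|]
¬(a ↔ a) = ¬True = False
False ∉ {True}.

No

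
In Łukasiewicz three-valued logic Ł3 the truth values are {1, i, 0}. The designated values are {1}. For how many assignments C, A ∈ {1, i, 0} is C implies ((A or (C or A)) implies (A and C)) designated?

7

Of the 9 assignments, 7 give a value in {1}.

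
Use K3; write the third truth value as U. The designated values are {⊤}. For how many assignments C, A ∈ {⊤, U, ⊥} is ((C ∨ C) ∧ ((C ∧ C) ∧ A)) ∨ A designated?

3

Designated under: (C=⊤, A=⊤); (C=U, A=⊤); (C=⊥, A=⊤).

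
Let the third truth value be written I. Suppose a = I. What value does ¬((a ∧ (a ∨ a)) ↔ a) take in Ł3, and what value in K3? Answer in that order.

In Ł3: a ∨ a = I ∨ I = I
a ∧ (a ∨ a) = I ∧ I = I
(a ∧ (a ∨ a)) ↔ a = I ↔ I = 1  [1 − |½−½|]
¬((a ∧ (a ∨ a)) ↔ a) = ¬1 = 0
In K3: a ∨ a = I ∨ I = I
a ∧ (a ∨ a) = I ∧ I = I
(a ∧ (a ∨ a)) ↔ a = I ↔ I = I
¬((a ∧ (a ∨ a)) ↔ a) = ¬I = I
They differ because Ł3 and K3 treat I differently under implication.

0; I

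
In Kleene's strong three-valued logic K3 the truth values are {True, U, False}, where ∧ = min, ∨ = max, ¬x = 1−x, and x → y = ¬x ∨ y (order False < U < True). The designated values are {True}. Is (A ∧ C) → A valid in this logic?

No

Countermodel: A=U, C=True gives U, which is not designated.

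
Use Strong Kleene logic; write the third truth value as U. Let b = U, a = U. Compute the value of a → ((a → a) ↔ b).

a → a = U → U = U  [¬U ∨ U]
(a → a) ↔ b = U ↔ U = U
a → ((a → a) ↔ b) = U → U = U

U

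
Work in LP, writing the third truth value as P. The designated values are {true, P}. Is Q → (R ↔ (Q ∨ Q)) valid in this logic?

No

Countermodel: Q=true, R=false gives false, which is not designated.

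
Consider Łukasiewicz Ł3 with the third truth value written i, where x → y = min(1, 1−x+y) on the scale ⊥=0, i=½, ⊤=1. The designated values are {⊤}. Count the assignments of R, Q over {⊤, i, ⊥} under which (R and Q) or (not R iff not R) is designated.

Of the 9 assignments, 9 give a value in {⊤}.

9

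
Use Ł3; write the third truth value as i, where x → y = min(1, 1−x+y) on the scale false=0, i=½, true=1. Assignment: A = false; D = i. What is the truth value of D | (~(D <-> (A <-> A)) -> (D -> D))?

true

A <-> A = false <-> false = true
D <-> (A <-> A) = i <-> true = i  [1 − |½−1|]
~(D <-> (A <-> A)) = ~i = i
D -> D = i -> i = true
~(D <-> (A <-> A)) -> (D -> D) = i -> true = true
D | (~(D <-> (A <-> A)) -> (D -> D)) = i | true = true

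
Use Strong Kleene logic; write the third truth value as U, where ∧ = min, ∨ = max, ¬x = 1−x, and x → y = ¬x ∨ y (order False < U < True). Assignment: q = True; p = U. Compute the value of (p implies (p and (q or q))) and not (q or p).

q or q = True or True = True
p and (q or q) = U and True = U
p implies (p and (q or q)) = U implies U = U
q or p = True or U = True
not (q or p) = not True = False
(p implies (p and (q or q))) and not (q or p) = U and False = False

False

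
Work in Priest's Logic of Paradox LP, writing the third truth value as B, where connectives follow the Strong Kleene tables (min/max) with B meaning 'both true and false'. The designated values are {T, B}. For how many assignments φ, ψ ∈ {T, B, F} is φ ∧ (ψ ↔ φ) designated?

Of the 9 assignments, 5 give a value in {T, B}.

5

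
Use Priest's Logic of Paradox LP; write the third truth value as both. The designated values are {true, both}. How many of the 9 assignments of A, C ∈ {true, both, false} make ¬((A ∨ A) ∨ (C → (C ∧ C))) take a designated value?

2

Designated under: (A=both, C=both); (A=false, C=both).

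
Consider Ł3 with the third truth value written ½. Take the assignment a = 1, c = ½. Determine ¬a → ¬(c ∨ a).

¬a = ¬1 = 0
c ∨ a = ½ ∨ 1 = 1
¬(c ∨ a) = ¬1 = 0
¬a → ¬(c ∨ a) = 0 → 0 = 1

1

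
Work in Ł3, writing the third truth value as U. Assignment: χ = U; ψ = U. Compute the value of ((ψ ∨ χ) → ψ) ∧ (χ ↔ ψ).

ψ ∨ χ = U ∨ U = U
(ψ ∨ χ) → ψ = U → U = true  [min(1, 1−½+½)]
χ ↔ ψ = U ↔ U = true
((ψ ∨ χ) → ψ) ∧ (χ ↔ ψ) = true ∧ true = true

true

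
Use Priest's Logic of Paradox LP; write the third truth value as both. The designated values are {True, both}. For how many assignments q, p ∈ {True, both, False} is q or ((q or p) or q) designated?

Of the 9 assignments, 8 give a value in {True, both}.

8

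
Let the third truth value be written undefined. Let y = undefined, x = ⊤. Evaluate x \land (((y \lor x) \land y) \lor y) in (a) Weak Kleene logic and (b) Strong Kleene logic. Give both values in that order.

In Weak Kleene logic: y \lor x = undefined \lor ⊤ = undefined
(y \lor x) \land y = undefined \land undefined = undefined
((y \lor x) \land y) \lor y = undefined \lor undefined = undefined
x \land (((y \lor x) \land y) \lor y) = ⊤ \land undefined = undefined
In Strong Kleene logic: y \lor x = undefined \lor ⊤ = ⊤
(y \lor x) \land y = ⊤ \land undefined = undefined
((y \lor x) \land y) \lor y = undefined \lor undefined = undefined
x \land (((y \lor x) \land y) \lor y) = ⊤ \land undefined = undefined

undefined; undefined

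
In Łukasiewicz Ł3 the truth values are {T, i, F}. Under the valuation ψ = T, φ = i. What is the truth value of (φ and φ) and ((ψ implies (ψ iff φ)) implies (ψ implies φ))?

i

φ and φ = i and i = i
ψ iff φ = T iff i = i
ψ implies (ψ iff φ) = T implies i = i
ψ implies φ = T implies i = i
(ψ implies (ψ iff φ)) implies (ψ implies φ) = i implies i = T
(φ and φ) and ((ψ implies (ψ iff φ)) implies (ψ implies φ)) = i and T = i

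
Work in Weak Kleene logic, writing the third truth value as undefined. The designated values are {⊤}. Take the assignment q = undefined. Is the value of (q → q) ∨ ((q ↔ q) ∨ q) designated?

No

q → q = undefined → undefined = undefined
q ↔ q = undefined ↔ undefined = undefined
(q ↔ q) ∨ q = undefined ∨ undefined = undefined
(q → q) ∨ ((q ↔ q) ∨ q) = undefined ∨ undefined = undefined
undefined ∉ {⊤}.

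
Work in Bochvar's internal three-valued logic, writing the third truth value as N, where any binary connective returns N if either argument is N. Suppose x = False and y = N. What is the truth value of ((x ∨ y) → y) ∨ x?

x ∨ y = False ∨ N = N
(x ∨ y) → y = N → N = N  [any arg is the third value ⇒ result is the third value]
((x ∨ y) → y) ∨ x = N ∨ False = N

N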